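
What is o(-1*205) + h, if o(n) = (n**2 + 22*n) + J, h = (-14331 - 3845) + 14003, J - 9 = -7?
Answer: 33344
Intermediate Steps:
J = 2 (J = 9 - 7 = 2)
h = -4173 (h = -18176 + 14003 = -4173)
o(n) = 2 + n**2 + 22*n (o(n) = (n**2 + 22*n) + 2 = 2 + n**2 + 22*n)
o(-1*205) + h = (2 + (-1*205)**2 + 22*(-1*205)) - 4173 = (2 + (-205)**2 + 22*(-205)) - 4173 = (2 + 42025 - 4510) - 4173 = 37517 - 4173 = 33344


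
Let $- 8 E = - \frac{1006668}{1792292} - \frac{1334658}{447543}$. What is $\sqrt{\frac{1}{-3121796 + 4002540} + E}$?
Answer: $\frac{\sqrt{95960168637327747341802396986151}}{14718108186807618} \approx 0.66557$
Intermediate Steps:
$E = \frac{236885339405}{534751825704}$ ($E = - \frac{- \frac{1006668}{1792292} - \frac{1334658}{447543}}{8} = - \frac{\left(-1006668\right) \frac{1}{1792292} - \frac{444886}{149181}}{8} = - \frac{- \frac{251667}{448073} - \frac{444886}{149181}}{8} = \left(- \frac{1}{8}\right) \left(- \frac{236885339405}{66843978213}\right) = \frac{236885339405}{534751825704} \approx 0.44298$)
$\sqrt{\frac{1}{-3121796 + 4002540} + E} = \sqrt{\frac{1}{-3121796 + 4002540} + \frac{236885339405}{534751825704}} = \sqrt{\frac{1}{880744} + \frac{236885339405}{534751825704}} = \sqrt{\frac{13039742257546439}{29436216373615236}} = \frac{\sqrt{95960168637327747341802396986151}}{14718108186807618}$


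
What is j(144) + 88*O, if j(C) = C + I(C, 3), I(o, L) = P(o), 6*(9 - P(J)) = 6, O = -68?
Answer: -5832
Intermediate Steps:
P(J) = 8 (P(J) = 9 - 1/6*6 = 9 - 1 = 8)
I(o, L) = 8
j(C) = 8 + C (j(C) = C + 8 = 8 + C)
j(144) + 88*O = (8 + 144) + 88*(-68) = 152 - 5984 = -5832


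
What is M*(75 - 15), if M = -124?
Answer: -7440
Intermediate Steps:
M*(75 - 15) = -124*(75 - 15) = -124*60 = -7440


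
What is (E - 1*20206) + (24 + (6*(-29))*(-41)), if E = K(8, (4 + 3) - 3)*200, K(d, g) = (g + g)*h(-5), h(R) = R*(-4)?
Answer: 18952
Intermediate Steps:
h(R) = -4*R
K(d, g) = 40*g (K(d, g) = (g + g)*(-4*(-5)) = (2*g)*20 = 40*g)
E = 32000 (E = (40*((4 + 3) - 3))*200 = (40*(7 - 3))*200 = (40*4)*200 = 160*200 = 32000)
(E - 1*20206) + (24 + (6*(-29))*(-41)) = (32000 - 1*20206) + (24 + (6*(-29))*(-41)) = (32000 - 20206) + (24 - 174*(-41)) = 11794 + (24 + 7134) = 11794 + 7158 = 18952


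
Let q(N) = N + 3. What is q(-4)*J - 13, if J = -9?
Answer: -4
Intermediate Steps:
q(N) = 3 + N
q(-4)*J - 13 = (3 - 4)*(-9) - 13 = -1*(-9) - 13 = 9 - 13 = -4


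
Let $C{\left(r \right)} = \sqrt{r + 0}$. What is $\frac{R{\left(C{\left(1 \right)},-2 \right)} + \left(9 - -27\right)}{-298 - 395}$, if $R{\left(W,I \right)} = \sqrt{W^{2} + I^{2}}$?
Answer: $- \frac{4}{77} - \frac{\sqrt{5}}{693} \approx -0.055175$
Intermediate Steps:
$C{\left(r \right)} = \sqrt{r}$
$R{\left(W,I \right)} = \sqrt{I^{2} + W^{2}}$
$\frac{R{\left(C{\left(1 \right)},-2 \right)} + \left(9 - -27\right)}{-298 - 395} = \frac{\sqrt{\left(-2\right)^{2} + \left(\sqrt{1}\right)^{2}} + \left(9 - -27\right)}{-298 - 395} = \frac{\sqrt{4 + 1^{2}} + \left(9 + 27\right)}{-693} = \left(\sqrt{4 + 1} + 36\right) \left(- \frac{1}{693}\right) = \left(\sqrt{5} + 36\right) \left(- \frac{1}{693}\right) = \left(36 + \sqrt{5}\right) \left(- \frac{1}{693}\right) = - \frac{4}{77} - \frac{\sqrt{5}}{693}$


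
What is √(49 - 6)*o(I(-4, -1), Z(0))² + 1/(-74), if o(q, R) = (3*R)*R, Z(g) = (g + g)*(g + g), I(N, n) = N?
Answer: -1/74 ≈ -0.013514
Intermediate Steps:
Z(g) = 4*g² (Z(g) = (2*g)*(2*g) = 4*g²)
o(q, R) = 3*R²
√(49 - 6)*o(I(-4, -1), Z(0))² + 1/(-74) = √(49 - 6)*(3*(4*0²)²)² + 1/(-74) = √43*(3*(4*0)²)² - 1/74 = √43*(3*0²)² - 1/74 = √43*(3*0)² - 1/74 = √43*0² - 1/74 = √43*0 - 1/74 = 0 - 1/74 = -1/74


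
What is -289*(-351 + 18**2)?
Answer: 7803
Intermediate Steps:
-289*(-351 + 18**2) = -289*(-351 + 324) = -289*(-27) = 7803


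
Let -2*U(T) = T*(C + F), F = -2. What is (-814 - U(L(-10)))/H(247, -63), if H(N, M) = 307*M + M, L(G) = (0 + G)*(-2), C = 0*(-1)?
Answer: 139/3234 ≈ 0.042981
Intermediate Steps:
C = 0
L(G) = -2*G (L(G) = G*(-2) = -2*G)
H(N, M) = 308*M
U(T) = T (U(T) = -T*(0 - 2)/2 = -T*(-2)/2 = -(-1)*T = T)
(-814 - U(L(-10)))/H(247, -63) = (-814 - (-2)*(-10))/((308*(-63))) = (-814 - 1*20)/(-19404) = (-814 - 20)*(-1/19404) = -834*(-1/19404) = 139/3234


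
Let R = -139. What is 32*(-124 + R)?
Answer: -8416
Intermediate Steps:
32*(-124 + R) = 32*(-124 - 139) = 32*(-263) = -8416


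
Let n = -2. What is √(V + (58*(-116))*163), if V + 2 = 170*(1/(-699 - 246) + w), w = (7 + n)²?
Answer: I*√4335799818/63 ≈ 1045.2*I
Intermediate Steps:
w = 25 (w = (7 - 2)² = 5² = 25)
V = 802838/189 (V = -2 + 170*(1/(-699 - 246) + 25) = -2 + 170*(1/(-945) + 25) = -2 + 170*(-1/945 + 25) = -2 + 170*(23624/945) = -2 + 803216/189 = 802838/189 ≈ 4247.8)
√(V + (58*(-116))*163) = √(802838/189 + (58*(-116))*163) = √(802838/189 - 6728*163) = √(802838/189 - 1096664) = √(-206466658/189) = I*√4335799818/63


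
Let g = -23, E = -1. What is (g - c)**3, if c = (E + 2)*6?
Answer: -24389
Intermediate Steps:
c = 6 (c = (-1 + 2)*6 = 1*6 = 6)
(g - c)**3 = (-23 - 1*6)**3 = (-23 - 6)**3 = (-29)**3 = -24389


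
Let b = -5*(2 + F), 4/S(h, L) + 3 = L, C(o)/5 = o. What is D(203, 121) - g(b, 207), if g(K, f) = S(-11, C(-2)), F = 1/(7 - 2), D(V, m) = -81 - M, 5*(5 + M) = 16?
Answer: -5128/65 ≈ -78.892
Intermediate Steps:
M = -9/5 (M = -5 + (1/5)*16 = -5 + 16/5 = -9/5 ≈ -1.8000)
D(V, m) = -396/5 (D(V, m) = -81 - 1*(-9/5) = -81 + 9/5 = -396/5)
C(o) = 5*o
F = 1/5 ≈ 0.20000
S(h, L) = 4/(-3 + L)
b = -11 (b = -5*(2 + 1/5) = -5*11/5 = -11)
g(K, f) = -4/13 (g(K, f) = 4/(-3 + 5*(-2)) = 4/(-3 - 10) = 4/(-13) = 4*(-1/13) = -4/13)
D(203, 121) - g(b, 207) = -396/5 - 1*(-4/13) = -396/5 + 4/13 = -5128/65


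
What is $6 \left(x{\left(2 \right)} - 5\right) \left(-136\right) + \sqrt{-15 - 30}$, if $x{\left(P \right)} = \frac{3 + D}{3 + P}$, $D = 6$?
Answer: $\frac{13056}{5} + 3 i \sqrt{5} \approx 2611.2 + 6.7082 i$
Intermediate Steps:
$x{\left(P \right)} = \frac{9}{3 + P}$ ($x{\left(P \right)} = \frac{3 + 6}{3 + P} = \frac{9}{3 + P}$)
$6 \left(x{\left(2 \right)} - 5\right) \left(-136\right) + \sqrt{-15 - 30} = 6 \left(\frac{9}{3 + 2} - 5\right) \left(-136\right) + \sqrt{-15 - 30} = 6 \left(\frac{9}{5} - 5\right) \left(-136\right) + \sqrt{-45} = 6 \left(9 \cdot \frac{1}{5} - 5\right) \left(-136\right) + 3 i \sqrt{5} = 6 \left(\frac{9}{5} - 5\right) \left(-136\right) + 3 i \sqrt{5} = 6 \left(- \frac{16}{5}\right) \left(-136\right) + 3 i \sqrt{5} = \left(- \frac{96}{5}\right) \left(-136\right) + 3 i \sqrt{5} = \frac{13056}{5} + 3 i \sqrt{5}$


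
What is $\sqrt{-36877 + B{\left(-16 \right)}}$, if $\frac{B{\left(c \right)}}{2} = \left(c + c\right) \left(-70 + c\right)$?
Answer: $i \sqrt{31373} \approx 177.12 i$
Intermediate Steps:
$B{\left(c \right)} = 4 c \left(-70 + c\right)$ ($B{\left(c \right)} = 2 \left(c + c\right) \left(-70 + c\right) = 2 \cdot 2 c \left(-70 + c\right) = 4 c \left(-70 + c\right)$)
$\sqrt{-36877 + B{\left(-16 \right)}} = \sqrt{-36877 + 4 \left(-16\right) \left(-70 - 16\right)} = \sqrt{-36877 + 4 \left(-16\right) \left(-86\right)} = \sqrt{-36877 + 5504} = \sqrt{-31373} = i \sqrt{31373}$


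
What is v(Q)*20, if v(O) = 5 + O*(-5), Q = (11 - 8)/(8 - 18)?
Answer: 130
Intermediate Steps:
Q = -3/10 (Q = 3/(-10) = 3*(-1/10) = -3/10 ≈ -0.30000)
v(O) = 5 - 5*O
v(Q)*20 = (5 - 5*(-3/10))*20 = (5 + 3/2)*20 = (13/2)*20 = 130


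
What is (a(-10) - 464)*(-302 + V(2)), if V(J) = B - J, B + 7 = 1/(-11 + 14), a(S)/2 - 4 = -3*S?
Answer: 123024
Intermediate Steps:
a(S) = 8 - 6*S (a(S) = 8 + 2*(-3*S) = 8 - 6*S)
B = -20/3 (B = -7 + 1/(-11 + 14) = -7 + 1/3 = -20/3 ≈ -6.6667)
V(J) = -20/3 - J
(a(-10) - 464)*(-302 + V(2)) = ((8 - 6*(-10)) - 464)*(-302 + (-20/3 - 1*2)) = ((8 + 60) - 464)*(-302 + (-20/3 - 2)) = (68 - 464)*(-302 - 26/3) = -396*(-932/3) = 123024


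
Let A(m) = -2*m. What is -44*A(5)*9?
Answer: 3960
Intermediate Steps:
-44*A(5)*9 = -(-88)*5*9 = -44*(-10)*9 = 440*9 = 3960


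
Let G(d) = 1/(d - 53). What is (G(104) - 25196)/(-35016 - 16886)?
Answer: 1284995/2647002 ≈ 0.48545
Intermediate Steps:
G(d) = 1/(-53 + d)
(G(104) - 25196)/(-35016 - 16886) = (1/(-53 + 104) - 25196)/(-35016 - 16886) = (1/51 - 25196)/(-51902) = (1/51 - 25196)*(-1/51902) = -1284995/51*(-1/51902) = 1284995/2647002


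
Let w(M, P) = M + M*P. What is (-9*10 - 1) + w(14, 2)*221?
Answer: 9191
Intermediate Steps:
(-9*10 - 1) + w(14, 2)*221 = (-9*10 - 1) + (14*(1 + 2))*221 = (-90 - 1) + (14*3)*221 = -91 + 42*221 = -91 + 9282 = 9191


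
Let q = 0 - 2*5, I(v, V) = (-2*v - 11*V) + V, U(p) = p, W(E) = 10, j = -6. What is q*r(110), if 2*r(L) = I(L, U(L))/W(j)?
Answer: 660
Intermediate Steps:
I(v, V) = -10*V - 2*v (I(v, V) = (-11*V - 2*v) + V = -10*V - 2*v)
r(L) = -3*L/5 (r(L) = ((-10*L - 2*L)/10)/2 = (-12*L*(1/10))/2 = (-6*L/5)/2 = -3*L/5)
q = -10 (q = 0 - 10 = -10)
q*r(110) = -(-6)*110 = -10*(-66) = 660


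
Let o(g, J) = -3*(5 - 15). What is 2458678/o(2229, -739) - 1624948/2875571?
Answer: 3535027203349/43133565 ≈ 81955.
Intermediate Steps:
o(g, J) = 30 (o(g, J) = -3*(-10) = 30)
2458678/o(2229, -739) - 1624948/2875571 = 2458678/30 - 1624948/2875571 = 2458678*(1/30) - 1624948*1/2875571 = 1229339/15 - 1624948/2875571 = 3535027203349/43133565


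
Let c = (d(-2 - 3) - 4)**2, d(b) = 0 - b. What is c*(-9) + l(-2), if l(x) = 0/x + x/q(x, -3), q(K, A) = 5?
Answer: -47/5 ≈ -9.4000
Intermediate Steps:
l(x) = x/5 (l(x) = 0/x + x/5 = 0 + x*(1/5) = 0 + x/5 = x/5)
d(b) = -b
c = 1 (c = (-(-2 - 3) - 4)**2 = (-1*(-5) - 4)**2 = (5 - 4)**2 = 1**2 = 1)
c*(-9) + l(-2) = 1*(-9) + (1/5)*(-2) = -9 - 2/5 = -47/5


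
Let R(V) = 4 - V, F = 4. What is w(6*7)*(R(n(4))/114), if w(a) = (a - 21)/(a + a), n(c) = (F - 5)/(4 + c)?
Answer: 11/1216 ≈ 0.0090460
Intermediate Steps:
n(c) = -1/(4 + c) (n(c) = (4 - 5)/(4 + c) = -1/(4 + c))
w(a) = (-21 + a)/(2*a) (w(a) = (-21 + a)/((2*a)) = (-21 + a)*(1/(2*a)) = (-21 + a)/(2*a))
w(6*7)*(R(n(4))/114) = ((-21 + 6*7)/(2*((6*7))))*((4 - (-1)/(4 + 4))/114) = ((½)*(-21 + 42)/42)*((4 - (-1)/8)*(1/114)) = ((½)*(1/42)*21)*((4 - (-1)/8)*(1/114)) = ((4 - 1*(-⅛))*(1/114))/4 = ((4 + ⅛)*(1/114))/4 = ((33/8)*(1/114))/4 = (¼)*(11/304) = 11/1216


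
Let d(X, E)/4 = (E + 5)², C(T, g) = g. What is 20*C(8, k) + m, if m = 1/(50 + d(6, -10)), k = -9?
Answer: -26999/150 ≈ -179.99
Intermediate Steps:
d(X, E) = 4*(5 + E)² (d(X, E) = 4*(E + 5)² = 4*(5 + E)²)
m = 1/150 (m = 1/(50 + 4*(5 - 10)²) = 1/(50 + 4*(-5)²) = 1/(50 + 4*25) = 1/(50 + 100) = 1/150 ≈ 0.0066667)
20*C(8, k) + m = 20*(-9) + 1/150 = -180 + 1/150 = -26999/150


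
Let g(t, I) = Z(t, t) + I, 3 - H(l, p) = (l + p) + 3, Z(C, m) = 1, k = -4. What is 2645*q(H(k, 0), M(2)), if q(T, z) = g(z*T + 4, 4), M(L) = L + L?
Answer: 13225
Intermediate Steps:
H(l, p) = -l - p (H(l, p) = 3 - ((l + p) + 3) = 3 - (3 + l + p) = 3 + (-3 - l - p) = -l - p)
M(L) = 2*L
g(t, I) = 1 + I
q(T, z) = 5 (q(T, z) = 1 + 4 = 5)
2645*q(H(k, 0), M(2)) = 2645*5 = 13225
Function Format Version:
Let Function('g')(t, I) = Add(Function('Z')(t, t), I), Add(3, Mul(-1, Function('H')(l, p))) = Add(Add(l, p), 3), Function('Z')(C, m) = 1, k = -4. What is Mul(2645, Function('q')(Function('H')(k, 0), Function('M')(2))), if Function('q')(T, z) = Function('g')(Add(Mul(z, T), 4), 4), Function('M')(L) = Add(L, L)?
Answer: 13225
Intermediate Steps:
Function('H')(l, p) = Add(Mul(-1, l), Mul(-1, p)) (Function('H')(l, p) = Add(3, Mul(-1, Add(Add(l, p), 3))) = Add(3, Mul(-1, Add(3, l, p))) = Add(3, Add(-3, Mul(-1, l), Mul(-1, p))) = Add(Mul(-1, l), Mul(-1, p)))
Function('M')(L) = Mul(2, L)
Function('g')(t, I) = Add(1, I)
Function('q')(T, z) = 5 (Function('q')(T, z) = Add(1, 4) = 5)
Mul(2645, Function('q')(Function('H')(k, 0), Function('M')(2))) = Mul(2645, 5) = 13225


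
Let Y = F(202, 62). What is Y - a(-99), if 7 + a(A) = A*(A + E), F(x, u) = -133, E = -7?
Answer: -10620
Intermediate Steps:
a(A) = -7 + A*(-7 + A) (a(A) = -7 + A*(A - 7) = -7 + A*(-7 + A))
Y = -133
Y - a(-99) = -133 - (-7 + (-99)² - 7*(-99)) = -133 - (-7 + 9801 + 693) = -133 - 1*10487 = -133 - 10487 = -10620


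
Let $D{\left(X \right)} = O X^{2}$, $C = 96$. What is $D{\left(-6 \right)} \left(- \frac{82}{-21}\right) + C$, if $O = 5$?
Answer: $\frac{5592}{7} \approx 798.86$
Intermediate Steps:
$D{\left(X \right)} = 5 X^{2}$
$D{\left(-6 \right)} \left(- \frac{82}{-21}\right) + C = 5 \left(-6\right)^{2} \left(- \frac{82}{-21}\right) + 96 = 5 \cdot 36 \left(\left(-82\right) \left(- \frac{1}{21}\right)\right) + 96 = 180 \cdot \frac{82}{21} + 96 = \frac{4920}{7} + 96 = \frac{5592}{7}$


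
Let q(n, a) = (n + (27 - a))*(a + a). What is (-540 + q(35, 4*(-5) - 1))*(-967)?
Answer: 3893142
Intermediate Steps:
q(n, a) = 2*a*(27 + n - a) (q(n, a) = (27 + n - a)*(2*a) = 2*a*(27 + n - a))
(-540 + q(35, 4*(-5) - 1))*(-967) = (-540 + 2*(4*(-5) - 1)*(27 + 35 - (4*(-5) - 1)))*(-967) = (-540 + 2*(-20 - 1)*(27 + 35 - (-20 - 1)))*(-967) = (-540 + 2*(-21)*(27 + 35 - 1*(-21)))*(-967) = (-540 + 2*(-21)*(27 + 35 + 21))*(-967) = (-540 + 2*(-21)*83)*(-967) = (-540 - 3486)*(-967) = -4026*(-967) = 3893142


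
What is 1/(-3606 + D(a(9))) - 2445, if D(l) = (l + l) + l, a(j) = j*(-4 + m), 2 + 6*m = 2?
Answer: -9080731/3714 ≈ -2445.0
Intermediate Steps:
m = 0 (m = -1/3 + (1/6)*2 = -1/3 + 1/3 = 0)
a(j) = -4*j (a(j) = j*(-4 + 0) = j*(-4) = -4*j)
D(l) = 3*l (D(l) = 2*l + l = 3*l)
1/(-3606 + D(a(9))) - 2445 = 1/(-3606 + 3*(-4*9)) - 2445 = 1/(-3606 + 3*(-36)) - 2445 = 1/(-3606 - 108) - 2445 = 1/(-3714) - 2445 = -1/3714 - 2445 = -9080731/3714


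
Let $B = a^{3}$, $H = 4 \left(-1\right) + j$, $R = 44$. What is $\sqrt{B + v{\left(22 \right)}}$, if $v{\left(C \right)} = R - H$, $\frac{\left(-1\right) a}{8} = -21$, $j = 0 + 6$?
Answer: $\sqrt{4741674} \approx 2177.5$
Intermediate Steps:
$j = 6$
$a = 168$ ($a = \left(-8\right) \left(-21\right) = 168$)
$H = 2$ ($H = 4 \left(-1\right) + 6 = -4 + 6 = 2$)
$v{\left(C \right)} = 42$ ($v{\left(C \right)} = 44 - 2 = 42$)
$B = 4741632$ ($B = 168^{3} = 4741632$)
$\sqrt{B + v{\left(22 \right)}} = \sqrt{4741632 + 42} = \sqrt{4741674}$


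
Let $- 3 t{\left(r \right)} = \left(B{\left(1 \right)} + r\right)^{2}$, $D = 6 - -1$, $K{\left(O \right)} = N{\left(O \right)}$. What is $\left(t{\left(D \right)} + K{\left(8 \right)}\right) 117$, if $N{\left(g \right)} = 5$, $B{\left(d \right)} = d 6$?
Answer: $-6006$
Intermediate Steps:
$B{\left(d \right)} = 6 d$
$K{\left(O \right)} = 5$
$D = 7$ ($D = 6 + 1 = 7$)
$t{\left(r \right)} = - \frac{\left(6 + r\right)^{2}}{3}$ ($t{\left(r \right)} = - \frac{\left(6 \cdot 1 + r\right)^{2}}{3} = - \frac{\left(6 + r\right)^{2}}{3}$)
$\left(t{\left(D \right)} + K{\left(8 \right)}\right) 117 = \left(- \frac{\left(6 + 7\right)^{2}}{3} + 5\right) 117 = \left(- \frac{13^{2}}{3} + 5\right) 117 = \left(\left(- \frac{1}{3}\right) 169 + 5\right) 117 = \left(- \frac{169}{3} + 5\right) 117 = \left(- \frac{154}{3}\right) 117 = -6006$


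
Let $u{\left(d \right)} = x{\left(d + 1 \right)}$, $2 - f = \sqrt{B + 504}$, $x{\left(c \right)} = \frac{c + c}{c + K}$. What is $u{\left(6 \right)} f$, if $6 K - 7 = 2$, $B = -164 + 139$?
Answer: $\frac{56}{17} - \frac{28 \sqrt{479}}{17} \approx -32.754$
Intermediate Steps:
$B = -25$
$K = \frac{3}{2}$ ($K = \frac{7}{6} + \frac{1}{6} \cdot 2 = \frac{7}{6} + \frac{1}{3} = \frac{3}{2} \approx 1.5$)
$x{\left(c \right)} = \frac{2 c}{\frac{3}{2} + c}$ ($x{\left(c \right)} = \frac{c + c}{c + \frac{3}{2}} = \frac{2 c}{\frac{3}{2} + c}$)
$f = 2 - \sqrt{479}$ ($f = 2 - \sqrt{-25 + 504} = 2 - \sqrt{479} \approx -19.886$)
$u{\left(d \right)} = \frac{4 \left(1 + d\right)}{5 + 2 d}$ ($u{\left(d \right)} = \frac{4 \left(d + 1\right)}{3 + 2 \left(d + 1\right)} = \frac{4 \left(1 + d\right)}{3 + 2 \left(1 + d\right)} = \frac{4 \left(1 + d\right)}{3 + \left(2 + 2 d\right)} = \frac{4 \left(1 + d\right)}{5 + 2 d}$)
$u{\left(6 \right)} f = \frac{4 \left(1 + 6\right)}{5 + 2 \cdot 6} \left(2 - \sqrt{479}\right) = 4 \frac{1}{5 + 12} \cdot 7 \left(2 - \sqrt{479}\right) = 4 \cdot \frac{1}{17} \cdot 7 \left(2 - \sqrt{479}\right) = \frac{28 \left(2 - \sqrt{479}\right)}{17} = \frac{56}{17} - \frac{28 \sqrt{479}}{17}$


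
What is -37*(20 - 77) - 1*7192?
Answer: -5083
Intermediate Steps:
-37*(20 - 77) - 1*7192 = -37*(-57) - 7192 = 2109 - 7192 = -5083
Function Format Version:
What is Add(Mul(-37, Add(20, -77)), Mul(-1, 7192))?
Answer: -5083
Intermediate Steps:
Add(Mul(-37, Add(20, -77)), Mul(-1, 7192)) = Add(Mul(-37, -57), -7192) = Add(2109, -7192) = -5083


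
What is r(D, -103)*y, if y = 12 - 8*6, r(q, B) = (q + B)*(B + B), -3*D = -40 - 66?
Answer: -501816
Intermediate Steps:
D = 106/3 (D = -(-40 - 66)/3 = -⅓*(-106) = 106/3 ≈ 35.333)
r(q, B) = 2*B*(B + q) (r(q, B) = (B + q)*(2*B) = 2*B*(B + q))
y = -36 (y = 12 - 48 = -36)
r(D, -103)*y = (2*(-103)*(-103 + 106/3))*(-36) = (2*(-103)*(-203/3))*(-36) = (41818/3)*(-36) = -501816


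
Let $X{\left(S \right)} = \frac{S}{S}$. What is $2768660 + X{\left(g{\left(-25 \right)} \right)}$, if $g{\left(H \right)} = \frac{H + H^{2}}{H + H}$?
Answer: $2768661$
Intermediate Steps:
$g{\left(H \right)} = \frac{H + H^{2}}{2 H}$
$X{\left(S \right)} = 1$
$2768660 + X{\left(g{\left(-25 \right)} \right)} = 2768660 + 1 = 2768661$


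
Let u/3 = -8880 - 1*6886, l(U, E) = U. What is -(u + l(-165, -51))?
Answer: 47463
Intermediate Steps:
u = -47298 (u = 3*(-8880 - 1*6886) = 3*(-8880 - 6886) = 3*(-15766) = -47298)
-(u + l(-165, -51)) = -(-47298 - 165) = -1*(-47463) = 47463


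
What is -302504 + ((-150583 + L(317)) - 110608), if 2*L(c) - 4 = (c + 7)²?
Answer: -511205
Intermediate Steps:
L(c) = 2 + (7 + c)²/2 (L(c) = 2 + (c + 7)²/2 = 2 + (7 + c)²/2)
-302504 + ((-150583 + L(317)) - 110608) = -302504 + ((-150583 + (2 + (7 + 317)²/2)) - 110608) = -302504 + ((-150583 + (2 + (½)*324²)) - 110608) = -302504 + ((-150583 + (2 + (½)*104976)) - 110608) = -302504 + ((-150583 + (2 + 52488)) - 110608) = -302504 + ((-150583 + 52490) - 110608) = -302504 + (-98093 - 110608) = -302504 - 208701 = -511205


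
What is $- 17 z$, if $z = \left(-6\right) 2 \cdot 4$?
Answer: $816$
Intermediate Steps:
$z = -48$ ($z = \left(-12\right) 4 = -48$)
$- 17 z = \left(-17\right) \left(-48\right) = 816$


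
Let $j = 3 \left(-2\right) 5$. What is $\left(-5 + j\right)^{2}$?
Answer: $1225$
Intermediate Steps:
$j = -30$ ($j = \left(-6\right) 5 = -30$)
$\left(-5 + j\right)^{2} = \left(-5 - 30\right)^{2} = \left(-35\right)^{2} = 1225$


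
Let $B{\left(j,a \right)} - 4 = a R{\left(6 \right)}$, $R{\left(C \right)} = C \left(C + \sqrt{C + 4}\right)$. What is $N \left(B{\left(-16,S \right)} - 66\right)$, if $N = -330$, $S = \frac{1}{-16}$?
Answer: $\frac{42405}{2} + \frac{495 \sqrt{10}}{4} \approx 21594.0$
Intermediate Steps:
$S = - \frac{1}{16} \approx -0.0625$
$R{\left(C \right)} = C \left(C + \sqrt{4 + C}\right)$
$B{\left(j,a \right)} = 4 + a \left(36 + 6 \sqrt{10}\right)$ ($B{\left(j,a \right)} = 4 + a 6 \left(6 + \sqrt{4 + 6}\right) = 4 + a 6 \left(6 + \sqrt{10}\right) = 4 + a \left(36 + 6 \sqrt{10}\right)$)
$N \left(B{\left(-16,S \right)} - 66\right) = - 330 \left(\left(4 + 6 \left(- \frac{1}{16}\right) \left(6 + \sqrt{10}\right)\right) - 66\right) = - 330 \left(\left(4 - \left(\frac{9}{4} + \frac{3 \sqrt{10}}{8}\right)\right) - 66\right) = - 330 \left(\left(\frac{7}{4} - \frac{3 \sqrt{10}}{8}\right) - 66\right) = - 330 \left(- \frac{257}{4} - \frac{3 \sqrt{10}}{8}\right) = \frac{42405}{2} + \frac{495 \sqrt{10}}{4}$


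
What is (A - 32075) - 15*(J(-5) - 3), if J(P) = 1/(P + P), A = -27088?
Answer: -118233/2 ≈ -59117.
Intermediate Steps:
J(P) = 1/(2*P)
(A - 32075) - 15*(J(-5) - 3) = (-27088 - 32075) - 15*((½)/(-5) - 3) = -59163 - 15*((½)*(-⅕) - 3) = -59163 - 15*(-⅒ - 3) = -59163 - 15*(-31/10) = -59163 + 93/2 = -118233/2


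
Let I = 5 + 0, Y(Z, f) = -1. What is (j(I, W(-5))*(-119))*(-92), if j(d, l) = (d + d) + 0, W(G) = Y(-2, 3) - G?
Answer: 109480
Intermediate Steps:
I = 5
W(G) = -1 - G
j(d, l) = 2*d (j(d, l) = 2*d + 0 = 2*d)
(j(I, W(-5))*(-119))*(-92) = ((2*5)*(-119))*(-92) = (10*(-119))*(-92) = -1190*(-92) = 109480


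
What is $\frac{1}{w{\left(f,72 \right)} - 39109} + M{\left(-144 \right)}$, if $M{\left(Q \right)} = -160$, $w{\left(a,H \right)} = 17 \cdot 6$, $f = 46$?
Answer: $- \frac{6241121}{39007} \approx -160.0$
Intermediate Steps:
$w{\left(a,H \right)} = 102$
$\frac{1}{w{\left(f,72 \right)} - 39109} + M{\left(-144 \right)} = \frac{1}{102 - 39109} - 160 = \frac{1}{-39007} - 160 = - \frac{1}{39007} - 160 = - \frac{6241121}{39007}$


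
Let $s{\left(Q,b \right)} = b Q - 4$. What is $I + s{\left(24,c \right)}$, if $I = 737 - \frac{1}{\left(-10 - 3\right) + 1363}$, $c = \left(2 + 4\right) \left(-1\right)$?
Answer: $\frac{795149}{1350} \approx 589.0$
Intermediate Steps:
$c = -6$ ($c = 6 \left(-1\right) = -6$)
$s{\left(Q,b \right)} = -4 + Q b$ ($s{\left(Q,b \right)} = Q b - 4 = -4 + Q b$)
$I = \frac{994949}{1350}$ ($I = 737 - \frac{1}{\left(-10 - 3\right) + 1363} = 737 - \frac{1}{-13 + 1363} = 737 - \frac{1}{1350} = \frac{994949}{1350} \approx 737.0$)
$I + s{\left(24,c \right)} = \frac{994949}{1350} + \left(-4 + 24 \left(-6\right)\right) = \frac{994949}{1350} - 148 = \frac{795149}{1350}$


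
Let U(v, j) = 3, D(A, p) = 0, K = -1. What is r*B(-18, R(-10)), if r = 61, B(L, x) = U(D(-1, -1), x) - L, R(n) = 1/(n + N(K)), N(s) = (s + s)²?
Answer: 1281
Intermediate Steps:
N(s) = 4*s² (N(s) = (2*s)² = 4*s²)
R(n) = 1/(4 + n) (R(n) = 1/(n + 4*(-1)²) = 1/(n + 4*1) = 1/(n + 4) = 1/(4 + n))
B(L, x) = 3 - L
r*B(-18, R(-10)) = 61*(3 - 1*(-18)) = 61*(3 + 18) = 61*21 = 1281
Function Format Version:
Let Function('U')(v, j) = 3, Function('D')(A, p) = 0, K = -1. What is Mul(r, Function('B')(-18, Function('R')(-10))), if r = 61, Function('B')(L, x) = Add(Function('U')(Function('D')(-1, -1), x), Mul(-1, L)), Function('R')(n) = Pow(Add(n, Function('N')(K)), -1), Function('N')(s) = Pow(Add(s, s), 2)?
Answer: 1281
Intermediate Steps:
Function('N')(s) = Mul(4, Pow(s, 2)) (Function('N')(s) = Pow(Mul(2, s), 2) = Mul(4, Pow(s, 2)))
Function('R')(n) = Pow(Add(4, n), -1) (Function('R')(n) = Pow(Add(n, Mul(4, Pow(-1, 2))), -1) = Pow(Add(n, Mul(4, 1)), -1) = Pow(Add(n, 4), -1) = Pow(Add(4, n), -1))
Function('B')(L, x) = Add(3, Mul(-1, L))
Mul(r, Function('B')(-18, Function('R')(-10))) = Mul(61, Add(3, Mul(-1, -18))) = Mul(61, Add(3, 18)) = Mul(61, 21) = 1281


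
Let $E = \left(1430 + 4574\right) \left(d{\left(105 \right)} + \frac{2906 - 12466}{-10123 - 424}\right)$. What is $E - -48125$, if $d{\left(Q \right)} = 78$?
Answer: $\frac{5504259279}{10547} \approx 5.2188 \cdot 10^{5}$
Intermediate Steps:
$E = \frac{4996684904}{10547}$ ($E = \left(1430 + 4574\right) \left(78 + \frac{2906 - 12466}{-10123 - 424}\right) = 6004 \left(78 - \frac{9560}{-10547}\right) = 6004 \left(78 - - \frac{9560}{10547}\right) = 6004 \left(78 + \frac{9560}{10547}\right) = 6004 \cdot \frac{832226}{10547} = \frac{4996684904}{10547} \approx 4.7375 \cdot 10^{5}$)
$E - -48125 = \frac{4996684904}{10547} - -48125 = \frac{4996684904}{10547} + 48125 = \frac{5504259279}{10547}$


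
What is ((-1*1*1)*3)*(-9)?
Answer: 27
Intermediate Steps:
((-1*1*1)*3)*(-9) = (-1*1*3)*(-9) = -1*3*(-9) = -3*(-9) = 27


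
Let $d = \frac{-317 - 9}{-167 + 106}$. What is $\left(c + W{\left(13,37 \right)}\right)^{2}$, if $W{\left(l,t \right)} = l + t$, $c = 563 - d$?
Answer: $\frac{1373962489}{3721} \approx 3.6925 \cdot 10^{5}$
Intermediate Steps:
$d = \frac{326}{61}$ ($d = - \frac{326}{-61} = \left(-326\right) \left(- \frac{1}{61}\right) = \frac{326}{61} \approx 5.3443$)
$c = \frac{34017}{61}$ ($c = 563 - \frac{326}{61} = \frac{34017}{61} \approx 557.66$)
$\left(c + W{\left(13,37 \right)}\right)^{2} = \left(\frac{34017}{61} + \left(13 + 37\right)\right)^{2} = \left(\frac{34017}{61} + 50\right)^{2} = \left(\frac{37067}{61}\right)^{2} = \frac{1373962489}{3721}$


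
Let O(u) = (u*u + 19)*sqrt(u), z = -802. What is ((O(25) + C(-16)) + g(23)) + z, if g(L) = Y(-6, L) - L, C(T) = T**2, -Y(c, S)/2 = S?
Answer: 2605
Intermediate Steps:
Y(c, S) = -2*S
O(u) = sqrt(u)*(19 + u**2) (O(u) = (u**2 + 19)*sqrt(u) = (19 + u**2)*sqrt(u) = sqrt(u)*(19 + u**2))
g(L) = -3*L (g(L) = -2*L - L = -3*L)
((O(25) + C(-16)) + g(23)) + z = ((sqrt(25)*(19 + 25**2) + (-16)**2) - 3*23) - 802 = ((5*(19 + 625) + 256) - 69) - 802 = ((5*644 + 256) - 69) - 802 = ((3220 + 256) - 69) - 802 = (3476 - 69) - 802 = 3407 - 802 = 2605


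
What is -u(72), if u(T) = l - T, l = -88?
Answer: 160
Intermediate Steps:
u(T) = -88 - T
-u(72) = -(-88 - 1*72) = -(-88 - 72) = -1*(-160) = 160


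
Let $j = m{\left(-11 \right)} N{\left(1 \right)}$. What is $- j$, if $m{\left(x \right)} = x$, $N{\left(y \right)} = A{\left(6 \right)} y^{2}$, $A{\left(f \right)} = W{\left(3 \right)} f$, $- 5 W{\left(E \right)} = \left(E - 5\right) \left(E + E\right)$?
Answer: $\frac{792}{5} \approx 158.4$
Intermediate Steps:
$W{\left(E \right)} = - \frac{2 E \left(-5 + E\right)}{5}$ ($W{\left(E \right)} = - \frac{\left(E - 5\right) \left(E + E\right)}{5} = - \frac{\left(E + \left(-5 + 0\right)\right) 2 E}{5} = - \frac{\left(E - 5\right) 2 E}{5} = - \frac{\left(-5 + E\right) 2 E}{5} = - \frac{2 E \left(-5 + E\right)}{5}$)
$A{\left(f \right)} = \frac{12 f}{5}$ ($A{\left(f \right)} = \frac{2}{5} \cdot 3 \left(5 - 3\right) f = \frac{2}{5} \cdot 3 \cdot 2 f = \frac{12 f}{5}$)
$N{\left(y \right)} = \frac{72 y^{2}}{5}$ ($N{\left(y \right)} = \frac{12}{5} \cdot 6 y^{2} = \frac{72 y^{2}}{5}$)
$j = - \frac{792}{5}$ ($j = - 11 \frac{72 \cdot 1^{2}}{5} = - 11 \cdot \frac{72}{5} \cdot 1 = \left(-11\right) \frac{72}{5} = - \frac{792}{5} \approx -158.4$)
$- j = \left(-1\right) \left(- \frac{792}{5}\right) = \frac{792}{5}$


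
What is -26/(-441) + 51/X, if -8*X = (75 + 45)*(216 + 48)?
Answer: 8941/194040 ≈ 0.046078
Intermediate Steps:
X = -3960 (X = -(75 + 45)*(216 + 48)/8 = -15*264 = -⅛*31680 = -3960)
-26/(-441) + 51/X = -26/(-441) + 51/(-3960) = -26*(-1/441) + 51*(-1/3960) = 26/441 - 17/1320 = 8941/194040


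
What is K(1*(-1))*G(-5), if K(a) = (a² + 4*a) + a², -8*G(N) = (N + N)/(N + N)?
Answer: ¼ ≈ 0.25000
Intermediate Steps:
G(N) = -⅛ (G(N) = -(N + N)/(8*(N + N)) = -2*N/(8*(2*N)) = -2*N*1/(2*N)/8 = -⅛*1 = -⅛)
K(a) = 2*a² + 4*a
K(1*(-1))*G(-5) = (2*(1*(-1))*(2 + 1*(-1)))*(-⅛) = (2*(-1)*(2 - 1))*(-⅛) = (2*(-1)*1)*(-⅛) = -2*(-⅛) = ¼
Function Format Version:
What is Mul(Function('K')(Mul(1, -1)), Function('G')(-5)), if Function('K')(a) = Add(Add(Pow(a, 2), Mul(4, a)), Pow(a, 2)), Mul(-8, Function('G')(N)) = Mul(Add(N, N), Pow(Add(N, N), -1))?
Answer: Rational(1, 4) ≈ 0.25000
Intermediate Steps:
Function('G')(N) = Rational(-1, 8) (Function('G')(N) = Mul(Rational(-1, 8), Mul(Add(N, N), Pow(Add(N, N), -1))) = Mul(Rational(-1, 8), Mul(Mul(2, N), Pow(Mul(2, N), -1))) = Mul(Rational(-1, 8), Mul(Mul(2, N), Mul(Rational(1, 2), Pow(N, -1)))) = Mul(Rational(-1, 8), 1) = Rational(-1, 8))
Function('K')(a) = Add(Mul(2, Pow(a, 2)), Mul(4, a))
Mul(Function('K')(Mul(1, -1)), Function('G')(-5)) = Mul(Mul(2, Mul(1, -1), Add(2, Mul(1, -1))), Rational(-1, 8)) = Mul(Mul(2, -1, Add(2, -1)), Rational(-1, 8)) = Mul(Mul(2, -1, 1), Rational(-1, 8)) = Mul(-2, Rational(-1, 8)) = Rational(1, 4)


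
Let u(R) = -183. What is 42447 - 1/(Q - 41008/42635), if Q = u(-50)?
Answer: 332920904846/7843213 ≈ 42447.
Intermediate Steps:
Q = -183
42447 - 1/(Q - 41008/42635) = 42447 - 1/(-183 - 41008/42635) = 42447 - 1/(-7843213/42635) = 42447 - 1*(-42635/7843213) = 42447 + 42635/7843213 = 332920904846/7843213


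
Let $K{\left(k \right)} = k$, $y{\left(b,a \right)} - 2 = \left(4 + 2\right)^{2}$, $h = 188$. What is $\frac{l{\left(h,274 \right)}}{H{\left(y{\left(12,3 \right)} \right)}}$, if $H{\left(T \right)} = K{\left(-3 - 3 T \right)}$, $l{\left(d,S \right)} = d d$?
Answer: $- \frac{35344}{117} \approx -302.09$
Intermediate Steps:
$l{\left(d,S \right)} = d^{2}$
$y{\left(b,a \right)} = 38$ ($y{\left(b,a \right)} = 2 + \left(4 + 2\right)^{2} = 2 + 6^{2} = 2 + 36 = 38$)
$H{\left(T \right)} = -3 - 3 T$
$\frac{l{\left(h,274 \right)}}{H{\left(y{\left(12,3 \right)} \right)}} = \frac{188^{2}}{-3 - 114} = \frac{35344}{-3 - 114} = \frac{35344}{-117} = 35344 \left(- \frac{1}{117}\right) = - \frac{35344}{117}$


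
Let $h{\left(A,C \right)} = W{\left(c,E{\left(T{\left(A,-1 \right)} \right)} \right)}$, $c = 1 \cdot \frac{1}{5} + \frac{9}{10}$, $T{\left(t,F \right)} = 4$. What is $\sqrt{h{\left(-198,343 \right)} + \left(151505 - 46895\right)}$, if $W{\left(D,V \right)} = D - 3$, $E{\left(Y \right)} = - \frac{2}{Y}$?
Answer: $\frac{\sqrt{10460810}}{10} \approx 323.43$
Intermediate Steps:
$c = \frac{11}{10}$ ($c = 1 \cdot \frac{1}{5} + 9 \cdot \frac{1}{10} = \frac{1}{5} + \frac{9}{10} = \frac{11}{10} \approx 1.1$)
$W{\left(D,V \right)} = -3 + D$
$h{\left(A,C \right)} = - \frac{19}{10}$ ($h{\left(A,C \right)} = -3 + \frac{11}{10} = - \frac{19}{10}$)
$\sqrt{h{\left(-198,343 \right)} + \left(151505 - 46895\right)} = \sqrt{- \frac{19}{10} + \left(151505 - 46895\right)} = \sqrt{- \frac{19}{10} + 104610} = \sqrt{\frac{1046081}{10}} = \frac{\sqrt{10460810}}{10}$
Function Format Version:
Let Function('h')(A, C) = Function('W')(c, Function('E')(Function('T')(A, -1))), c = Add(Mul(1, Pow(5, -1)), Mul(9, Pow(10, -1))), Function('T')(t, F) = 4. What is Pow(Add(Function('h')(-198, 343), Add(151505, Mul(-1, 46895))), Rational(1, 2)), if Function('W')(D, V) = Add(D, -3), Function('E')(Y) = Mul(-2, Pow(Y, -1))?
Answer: Mul(Rational(1, 10), Pow(10460810, Rational(1, 2))) ≈ 323.43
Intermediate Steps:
c = Rational(11, 10) (c = Add(Mul(1, Rational(1, 5)), Mul(9, Rational(1, 10))) = Add(Rational(1, 5), Rational(9, 10)) = Rational(11, 10) ≈ 1.1000)
Function('W')(D, V) = Add(-3, D)
Function('h')(A, C) = Rational(-19, 10) (Function('h')(A, C) = Add(-3, Rational(11, 10)) = Rational(-19, 10))
Pow(Add(Function('h')(-198, 343), Add(151505, Mul(-1, 46895))), Rational(1, 2)) = Pow(Add(Rational(-19, 10), Add(151505, Mul(-1, 46895))), Rational(1, 2)) = Pow(Add(Rational(-19, 10), Add(151505, -46895)), Rational(1, 2)) = Pow(Add(Rational(-19, 10), 104610), Rational(1, 2)) = Pow(Rational(1046081, 10), Rational(1, 2)) = Mul(Rational(1, 10), Pow(10460810, Rational(1, 2)))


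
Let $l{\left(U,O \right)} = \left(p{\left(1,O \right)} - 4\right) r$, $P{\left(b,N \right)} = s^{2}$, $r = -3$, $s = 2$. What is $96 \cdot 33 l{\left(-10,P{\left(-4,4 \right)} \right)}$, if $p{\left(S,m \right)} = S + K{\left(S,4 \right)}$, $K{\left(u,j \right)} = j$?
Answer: $-9504$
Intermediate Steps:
$p{\left(S,m \right)} = 4 + S$ ($p{\left(S,m \right)} = S + 4 = 4 + S$)
$P{\left(b,N \right)} = 4$ ($P{\left(b,N \right)} = 2^{2} = 4$)
$l{\left(U,O \right)} = -3$ ($l{\left(U,O \right)} = \left(\left(4 + 1\right) - 4\right) \left(-3\right) = \left(5 - 4\right) \left(-3\right) = 1 \left(-3\right) = -3$)
$96 \cdot 33 l{\left(-10,P{\left(-4,4 \right)} \right)} = 96 \cdot 33 \left(-3\right) = 3168 \left(-3\right) = -9504$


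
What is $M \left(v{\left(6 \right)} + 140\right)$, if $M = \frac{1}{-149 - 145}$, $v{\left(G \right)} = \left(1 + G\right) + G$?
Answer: $- \frac{51}{98} \approx -0.52041$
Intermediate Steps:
$v{\left(G \right)} = 1 + 2 G$
$M = - \frac{1}{294}$ ($M = \frac{1}{-294} = - \frac{1}{294} \approx -0.0034014$)
$M \left(v{\left(6 \right)} + 140\right) = - \frac{\left(1 + 2 \cdot 6\right) + 140}{294} = - \frac{\left(1 + 12\right) + 140}{294} = - \frac{13 + 140}{294} = \left(- \frac{1}{294}\right) 153 = - \frac{51}{98}$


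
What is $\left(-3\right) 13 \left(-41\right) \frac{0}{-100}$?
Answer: $0$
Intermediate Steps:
$\left(-3\right) 13 \left(-41\right) \frac{0}{-100} = \left(-39\right) \left(-41\right) 0 \left(- \frac{1}{100}\right) = 1599 \cdot 0 = 0$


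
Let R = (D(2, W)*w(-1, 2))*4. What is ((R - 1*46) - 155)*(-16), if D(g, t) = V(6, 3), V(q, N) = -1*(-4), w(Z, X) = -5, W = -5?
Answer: 4496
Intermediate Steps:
V(q, N) = 4
D(g, t) = 4
R = -80 (R = (4*(-5))*4 = -20*4 = -80)
((R - 1*46) - 155)*(-16) = ((-80 - 1*46) - 155)*(-16) = ((-80 - 46) - 155)*(-16) = (-126 - 155)*(-16) = -281*(-16) = 4496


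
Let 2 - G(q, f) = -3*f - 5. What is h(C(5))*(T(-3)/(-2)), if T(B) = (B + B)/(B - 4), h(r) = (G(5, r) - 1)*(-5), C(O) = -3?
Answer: -45/7 ≈ -6.4286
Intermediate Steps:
G(q, f) = 7 + 3*f (G(q, f) = 2 - (-3*f - 5) = 2 - (-5 - 3*f) = 2 + (5 + 3*f) = 7 + 3*f)
h(r) = -30 - 15*r (h(r) = ((7 + 3*r) - 1)*(-5) = (6 + 3*r)*(-5) = -30 - 15*r)
T(B) = 2*B/(-4 + B) (T(B) = (2*B)/(-4 + B) = 2*B/(-4 + B))
h(C(5))*(T(-3)/(-2)) = (-30 - 15*(-3))*((2*(-3)/(-4 - 3))/(-2)) = (-30 + 45)*((2*(-3)/(-7))*(-½)) = 15*((2*(-3)*(-⅐))*(-½)) = 15*((6/7)*(-½)) = 15*(-3/7) = -45/7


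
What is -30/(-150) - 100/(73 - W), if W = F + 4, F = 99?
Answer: 53/15 ≈ 3.5333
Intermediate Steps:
W = 103 (W = 99 + 4 = 103)
-30/(-150) - 100/(73 - W) = -30/(-150) - 100/(73 - 1*103) = -30*(-1/150) - 100/(73 - 103) = ⅕ - 100/(-30) = ⅕ - 100*(-1/30) = ⅕ + 10/3 = 53/15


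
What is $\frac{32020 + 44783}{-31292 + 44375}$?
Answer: $\frac{25601}{4361} \approx 5.8704$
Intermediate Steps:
$\frac{32020 + 44783}{-31292 + 44375} = \frac{76803}{13083} = 76803 \cdot \frac{1}{13083} = \frac{25601}{4361}$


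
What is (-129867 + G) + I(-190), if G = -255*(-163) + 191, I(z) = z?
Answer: -88301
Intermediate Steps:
G = 41756 (G = 41565 + 191 = 41756)
(-129867 + G) + I(-190) = (-129867 + 41756) - 190 = -88111 - 190 = -88301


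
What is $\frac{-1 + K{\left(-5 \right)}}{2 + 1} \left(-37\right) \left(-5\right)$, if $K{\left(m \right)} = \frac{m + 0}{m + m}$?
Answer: $- \frac{185}{6} \approx -30.833$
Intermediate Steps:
$K{\left(m \right)} = \frac{1}{2}$ ($K{\left(m \right)} = \frac{m}{2 m} = m \frac{1}{2 m} = \frac{1}{2}$)
$\frac{-1 + K{\left(-5 \right)}}{2 + 1} \left(-37\right) \left(-5\right) = \frac{-1 + \frac{1}{2}}{2 + 1} \left(-37\right) \left(-5\right) = - \frac{1}{2 \cdot 3} \left(-37\right) \left(-5\right) = \left(- \frac{1}{2}\right) \frac{1}{3} \left(-37\right) \left(-5\right) = \left(- \frac{1}{6}\right) \left(-37\right) \left(-5\right) = \frac{37}{6} \left(-5\right) = - \frac{185}{6}$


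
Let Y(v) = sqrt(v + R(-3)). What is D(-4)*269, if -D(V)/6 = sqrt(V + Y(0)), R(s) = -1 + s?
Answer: -1614*sqrt(-4 + 2*I) ≈ -784.19 - 3321.9*I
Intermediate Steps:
Y(v) = sqrt(-4 + v) (Y(v) = sqrt(v + (-1 - 3)) = sqrt(v - 4) = sqrt(-4 + v))
D(V) = -6*sqrt(V + 2*I) (D(V) = -6*sqrt(V + sqrt(-4 + 0)) = -6*sqrt(V + sqrt(-4)) = -6*sqrt(V + 2*I))
D(-4)*269 = -6*sqrt(-4 + 2*I)*269 = -1614*sqrt(-4 + 2*I)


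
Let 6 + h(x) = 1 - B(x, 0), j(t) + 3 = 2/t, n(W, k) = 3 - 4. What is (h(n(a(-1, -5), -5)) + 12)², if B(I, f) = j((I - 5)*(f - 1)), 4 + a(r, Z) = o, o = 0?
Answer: 841/9 ≈ 93.444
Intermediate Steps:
a(r, Z) = -4 (a(r, Z) = -4 + 0 = -4)
n(W, k) = -1
j(t) = -3 + 2/t
B(I, f) = -3 + 2/((-1 + f)*(-5 + I)) (B(I, f) = -3 + 2/(((I - 5)*(f - 1))) = -3 + 2/(((-5 + I)*(-1 + f))) = -3 + 2/(((-1 + f)*(-5 + I))) = -3 + 2*(1/((-1 + f)*(-5 + I))) = -3 + 2/((-1 + f)*(-5 + I)))
h(x) = -2 - 2/(5 - x) (h(x) = -6 + (1 - (-3 + 2/(5 - x - 5*0 + x*0))) = -6 + (1 - (-3 + 2/(5 - x + 0 + 0))) = -6 + (1 - (-3 + 2/(5 - x))) = -6 + (1 + (3 - 2/(5 - x))) = -6 + (4 - 2/(5 - x)) = -2 - 2/(5 - x))
(h(n(a(-1, -5), -5)) + 12)² = (2*(-6 - 1)/(5 - 1*(-1)) + 12)² = (2*(-7)/(5 + 1) + 12)² = (2*(-7)/6 + 12)² = (2*(⅙)*(-7) + 12)² = (-7/3 + 12)² = (29/3)² = 841/9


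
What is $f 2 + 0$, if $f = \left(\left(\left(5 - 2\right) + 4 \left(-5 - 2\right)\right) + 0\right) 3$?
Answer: $-150$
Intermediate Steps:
$f = -75$ ($f = \left(\left(\left(5 - 2\right) + 4 \left(-5 - 2\right)\right) + 0\right) 3 = \left(\left(3 + 4 \left(-7\right)\right) + 0\right) 3 = \left(\left(3 - 28\right) + 0\right) 3 = \left(-25 + 0\right) 3 = \left(-25\right) 3 = -75$)
$f 2 + 0 = \left(-75\right) 2 + 0 = -150 + 0 = -150$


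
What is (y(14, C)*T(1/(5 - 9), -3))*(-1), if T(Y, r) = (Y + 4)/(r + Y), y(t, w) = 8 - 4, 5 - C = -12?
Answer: 60/13 ≈ 4.6154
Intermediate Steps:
C = 17 (C = 5 - 1*(-12) = 5 + 12 = 17)
y(t, w) = 4
T(Y, r) = (4 + Y)/(Y + r)
(y(14, C)*T(1/(5 - 9), -3))*(-1) = (4*((4 + 1/(5 - 9))/(1/(5 - 9) - 3)))*(-1) = (4*((4 + 1/(-4))/(1/(-4) - 3)))*(-1) = (4*((4 - ¼)/(-¼ - 3)))*(-1) = (4*((15/4)/(-13/4)))*(-1) = (4*(-4/13*15/4))*(-1) = (4*(-15/13))*(-1) = -60/13*(-1) = 60/13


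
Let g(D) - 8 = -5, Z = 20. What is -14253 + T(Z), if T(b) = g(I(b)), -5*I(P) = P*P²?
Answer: -14250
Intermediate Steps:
I(P) = -P³/5 (I(P) = -P*P²/5 = -P³/5)
g(D) = 3 (g(D) = 8 - 5 = 3)
T(b) = 3
-14253 + T(Z) = -14253 + 3 = -14250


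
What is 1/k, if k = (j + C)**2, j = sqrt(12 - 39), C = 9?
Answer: 1/(9*(3 + I*sqrt(3))**2) ≈ 0.0046296 - 0.0080187*I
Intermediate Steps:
j = 3*I*sqrt(3) (j = sqrt(-27) = 3*I*sqrt(3) ≈ 5.1962*I)
k = (9 + 3*I*sqrt(3))**2 (k = (3*I*sqrt(3) + 9)**2 = (9 + 3*I*sqrt(3))**2 ≈ 54.0 + 93.531*I)
1/k = 1/(54 + 54*I*sqrt(3))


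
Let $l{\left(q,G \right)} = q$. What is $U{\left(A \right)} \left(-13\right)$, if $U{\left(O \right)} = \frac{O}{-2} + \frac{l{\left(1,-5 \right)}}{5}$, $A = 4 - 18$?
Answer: $- \frac{468}{5} \approx -93.6$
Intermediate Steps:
$A = -14$ ($A = 4 - 18 = -14$)
$U{\left(O \right)} = \frac{1}{5} - \frac{O}{2}$ ($U{\left(O \right)} = \frac{O}{-2} + 1 \cdot \frac{1}{5} = O \left(- \frac{1}{2}\right) + 1 \cdot \frac{1}{5} = - \frac{O}{2} + \frac{1}{5} = \frac{1}{5} - \frac{O}{2}$)
$U{\left(A \right)} \left(-13\right) = \left(\frac{1}{5} - -7\right) \left(-13\right) = \left(\frac{1}{5} + 7\right) \left(-13\right) = \frac{36}{5} \left(-13\right) = - \frac{468}{5}$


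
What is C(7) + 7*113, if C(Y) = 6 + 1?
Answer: 798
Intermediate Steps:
C(Y) = 7
C(7) + 7*113 = 7 + 7*113 = 7 + 791 = 798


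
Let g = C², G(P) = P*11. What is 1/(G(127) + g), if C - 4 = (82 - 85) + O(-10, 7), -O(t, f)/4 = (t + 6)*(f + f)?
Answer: 1/52022 ≈ 1.9223e-5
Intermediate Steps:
O(t, f) = -8*f*(6 + t) (O(t, f) = -4*(t + 6)*(f + f) = -4*(6 + t)*2*f = -8*f*(6 + t))
C = 225 (C = 4 + ((82 - 85) - 8*7*(6 - 10)) = 4 + (-3 - 8*7*(-4)) = 4 + (-3 + 224) = 4 + 221 = 225)
G(P) = 11*P
g = 50625 (g = 225² = 50625)
1/(G(127) + g) = 1/(11*127 + 50625) = 1/(1397 + 50625) = 1/52022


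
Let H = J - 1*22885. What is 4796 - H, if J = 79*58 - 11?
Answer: 23110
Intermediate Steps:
J = 4571 (J = 4582 - 11 = 4571)
H = -18314 (H = 4571 - 1*22885 = 4571 - 22885 = -18314)
4796 - H = 4796 - 1*(-18314) = 4796 + 18314 = 23110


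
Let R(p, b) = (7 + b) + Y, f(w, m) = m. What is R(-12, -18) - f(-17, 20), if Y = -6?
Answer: -37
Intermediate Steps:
R(p, b) = 1 + b (R(p, b) = (7 + b) - 6 = 1 + b)
R(-12, -18) - f(-17, 20) = (1 - 18) - 1*20 = -17 - 20 = -37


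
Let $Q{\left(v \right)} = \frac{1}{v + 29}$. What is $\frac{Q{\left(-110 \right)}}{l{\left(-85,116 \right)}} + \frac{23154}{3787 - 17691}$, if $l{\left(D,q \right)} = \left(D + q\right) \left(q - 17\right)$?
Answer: $- \frac{261629255}{157108248} \approx -1.6653$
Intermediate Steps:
$Q{\left(v \right)} = \frac{1}{29 + v}$
$l{\left(D,q \right)} = \left(-17 + q\right) \left(D + q\right)$ ($l{\left(D,q \right)} = \left(D + q\right) \left(-17 + q\right) = \left(-17 + q\right) \left(D + q\right)$)
$\frac{Q{\left(-110 \right)}}{l{\left(-85,116 \right)}} + \frac{23154}{3787 - 17691} = \frac{1}{\left(29 - 110\right) \left(116^{2} - -1445 - 1972 - 9860\right)} + \frac{23154}{3787 - 17691} = \frac{1}{\left(-81\right) \left(13456 + 1445 - 1972 - 9860\right)} + \frac{23154}{-13904} = - \frac{1}{81 \cdot 3069} + 23154 \left(- \frac{1}{13904}\right) = \left(- \frac{1}{81}\right) \frac{1}{3069} - \frac{11577}{6952} = - \frac{1}{248589} - \frac{11577}{6952} = - \frac{261629255}{157108248}$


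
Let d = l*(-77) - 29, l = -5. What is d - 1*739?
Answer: -383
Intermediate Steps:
d = 356 (d = -5*(-77) - 29 = 385 - 29 = 356)
d - 1*739 = 356 - 1*739 = 356 - 739 = -383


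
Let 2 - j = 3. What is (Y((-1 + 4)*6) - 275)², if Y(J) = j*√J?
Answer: 75643 + 1650*√2 ≈ 77977.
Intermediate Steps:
j = -1 (j = 2 - 1*3 = 2 - 3 = -1)
Y(J) = -√J
(Y((-1 + 4)*6) - 275)² = (-√((-1 + 4)*6) - 275)² = (-√(3*6) - 275)² = (-√18 - 275)² = (-3*√2 - 275)² = (-275 - 3*√2)²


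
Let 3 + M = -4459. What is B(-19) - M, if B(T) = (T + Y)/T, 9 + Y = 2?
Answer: 84804/19 ≈ 4463.4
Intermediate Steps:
Y = -7 (Y = -9 + 2 = -7)
M = -4462 (M = -3 - 4459 = -4462)
B(T) = (-7 + T)/T (B(T) = (T - 7)/T = (-7 + T)/T)
B(-19) - M = (-7 - 19)/(-19) - 1*(-4462) = -1/19*(-26) + 4462 = 26/19 + 4462 = 84804/19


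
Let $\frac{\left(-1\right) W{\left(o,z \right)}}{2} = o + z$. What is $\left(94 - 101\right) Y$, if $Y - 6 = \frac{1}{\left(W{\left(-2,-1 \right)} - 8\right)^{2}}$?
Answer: $- \frac{175}{4} \approx -43.75$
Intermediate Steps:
$W{\left(o,z \right)} = - 2 o - 2 z$ ($W{\left(o,z \right)} = - 2 \left(o + z\right) = - 2 o - 2 z$)
$Y = \frac{25}{4}$ ($Y = 6 + \frac{1}{\left(\left(\left(-2\right) \left(-2\right) - -2\right) - 8\right)^{2}} = 6 + \frac{1}{\left(\left(4 + 2\right) - 8\right)^{2}} = 6 + \frac{1}{\left(6 - 8\right)^{2}} = 6 + \frac{1}{\left(-2\right)^{2}} = 6 + \frac{1}{4} = \frac{25}{4} \approx 6.25$)
$\left(94 - 101\right) Y = \left(94 - 101\right) \frac{25}{4} = \left(-7\right) \frac{25}{4} = - \frac{175}{4}$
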